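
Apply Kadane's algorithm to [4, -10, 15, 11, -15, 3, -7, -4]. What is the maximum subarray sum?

Using Kadane's algorithm on [4, -10, 15, 11, -15, 3, -7, -4]:

Scanning through the array:
Position 1 (value -10): max_ending_here = -6, max_so_far = 4
Position 2 (value 15): max_ending_here = 15, max_so_far = 15
Position 3 (value 11): max_ending_here = 26, max_so_far = 26
Position 4 (value -15): max_ending_here = 11, max_so_far = 26
Position 5 (value 3): max_ending_here = 14, max_so_far = 26
Position 6 (value -7): max_ending_here = 7, max_so_far = 26
Position 7 (value -4): max_ending_here = 3, max_so_far = 26

Maximum subarray: [15, 11]
Maximum sum: 26

The maximum subarray is [15, 11] with sum 26. This subarray runs from index 2 to index 3.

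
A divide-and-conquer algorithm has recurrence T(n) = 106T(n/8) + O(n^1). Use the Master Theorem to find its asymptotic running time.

Master Theorem for T(n) = 106T(n/8) + O(n^1):

a = 106, b = 8, c = 1
log_b(a) = log_8(106) = 2.2426

Case 1: c = 1 < log_8(106) = 2.2426
T(n) = O(n^(log_8 106))

For T(n) = 106T(n/8) + O(n^1): log_8(106) = 2.2426. This is Case 1 of the Master Theorem (c < log_b(a), work dominated by leaves), giving O(n^(log_8 106)).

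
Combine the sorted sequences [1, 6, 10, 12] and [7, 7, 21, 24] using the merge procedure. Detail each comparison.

Merging process:

Compare 1 vs 7: take 1 from left. Merged: [1]
Compare 6 vs 7: take 6 from left. Merged: [1, 6]
Compare 10 vs 7: take 7 from right. Merged: [1, 6, 7]
Compare 10 vs 7: take 7 from right. Merged: [1, 6, 7, 7]
Compare 10 vs 21: take 10 from left. Merged: [1, 6, 7, 7, 10]
Compare 12 vs 21: take 12 from left. Merged: [1, 6, 7, 7, 10, 12]
Append remaining from right: [21, 24]. Merged: [1, 6, 7, 7, 10, 12, 21, 24]

Final merged array: [1, 6, 7, 7, 10, 12, 21, 24]
Total comparisons: 6

The merged array is [1, 6, 7, 7, 10, 12, 21, 24], requiring 6 comparisons. The merge step runs in O(n) time where n is the total number of elements.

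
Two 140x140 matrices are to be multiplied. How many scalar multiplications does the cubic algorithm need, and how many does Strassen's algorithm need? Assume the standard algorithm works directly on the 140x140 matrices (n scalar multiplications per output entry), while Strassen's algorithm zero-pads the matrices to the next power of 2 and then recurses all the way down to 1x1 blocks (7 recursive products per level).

Matrix multiplication for 140x140 matrices:

Strassen's algorithm requires power-of-2 dimensions. Pad 140x140 to 256x256 (next power of 2).

Standard algorithm: 140^3 = 2744000 multiplications
Strassen's algorithm: 7^(log2(256)) = 7^8 = 5764801 multiplications
Difference: 2744000 - 5764801 = -3020801 (Strassen uses MORE here due to padding overhead — for small or just-over-power-of-2 n, padding can outweigh the per-level savings)

Standard: 2744000 multiplications (140^3). Strassen: 5764801 multiplications (7^8, after padding to 256x256). Strassen reduces 8 recursive multiplications to 7 at each level.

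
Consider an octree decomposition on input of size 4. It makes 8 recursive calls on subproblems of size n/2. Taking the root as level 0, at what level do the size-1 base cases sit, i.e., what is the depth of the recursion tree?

For divide and conquer with division factor 2:

Problem sizes at each level:
Level 0: 4
Level 1: 2
Level 2: 1

The root is level 0 and the size-1 base case is level 2 (the tree spans levels 0 through 2, i.e. 3 levels counting the root), so the depth is the number of divisions: log_2(4) = 2

The recursion tree depth is log_2(4) = 2. At each level, the problem size is divided by 2, so it takes 2 divisions to reduce to a base case of size 1. The algorithm makes 8 recursive calls at each level.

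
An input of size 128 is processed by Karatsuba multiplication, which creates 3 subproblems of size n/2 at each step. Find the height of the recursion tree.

For divide and conquer with division factor 2:

Problem sizes at each level:
Level 0: 128
Level 1: 64
Level 2: 32
Level 3: 16
Level 4: 8
Level 5: 4
Level 6: 2
Level 7: 1

The root is level 0 and the size-1 base case is level 7 (the tree spans levels 0 through 7, i.e. 8 levels counting the root), so the depth is the number of divisions: log_2(128) = 7

The recursion tree depth is log_2(128) = 7. At each level, the problem size is divided by 2, so it takes 7 divisions to reduce to a base case of size 1. The algorithm makes 3 recursive calls at each level.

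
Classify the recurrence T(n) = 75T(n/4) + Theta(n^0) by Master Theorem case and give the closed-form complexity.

Master Theorem for T(n) = 75T(n/4) + O(n^0):

a = 75, b = 4, c = 0
log_b(a) = log_4(75) = 3.1144

Case 1: c = 0 < log_4(75) = 3.1144
T(n) = O(n^(log_4 75))

For T(n) = 75T(n/4) + O(n^0): log_4(75) = 3.1144. This is Case 1 of the Master Theorem (c < log_b(a), work dominated by leaves), giving O(n^(log_4 75)).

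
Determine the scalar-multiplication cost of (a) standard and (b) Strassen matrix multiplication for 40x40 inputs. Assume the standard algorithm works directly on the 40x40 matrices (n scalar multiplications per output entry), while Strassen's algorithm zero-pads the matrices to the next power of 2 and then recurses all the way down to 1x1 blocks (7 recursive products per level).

Matrix multiplication for 40x40 matrices:

Strassen's algorithm requires power-of-2 dimensions. Pad 40x40 to 64x64 (next power of 2).

Standard algorithm: 40^3 = 64000 multiplications
Strassen's algorithm: 7^(log2(64)) = 7^6 = 117649 multiplications
Difference: 64000 - 117649 = -53649 (Strassen uses MORE here due to padding overhead — for small or just-over-power-of-2 n, padding can outweigh the per-level savings)

Standard: 64000 multiplications (40^3). Strassen: 117649 multiplications (7^6, after padding to 64x64). Strassen reduces 8 recursive multiplications to 7 at each level.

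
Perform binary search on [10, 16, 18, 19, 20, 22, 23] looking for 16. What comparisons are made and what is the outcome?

Binary search for 16 in [10, 16, 18, 19, 20, 22, 23]:

lo=0, hi=6, mid=3, arr[mid]=19 -> 19 > 16, search left half
lo=0, hi=2, mid=1, arr[mid]=16 -> Found target at index 1!

Binary search finds 16 at index 1 after 2 comparisons. The search repeatedly halves the search space by comparing with the middle element.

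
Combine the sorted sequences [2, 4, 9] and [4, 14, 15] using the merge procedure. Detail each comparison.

Merging process:

Compare 2 vs 4: take 2 from left. Merged: [2]
Compare 4 vs 4: take 4 from left. Merged: [2, 4]
Compare 9 vs 4: take 4 from right. Merged: [2, 4, 4]
Compare 9 vs 14: take 9 from left. Merged: [2, 4, 4, 9]
Append remaining from right: [14, 15]. Merged: [2, 4, 4, 9, 14, 15]

Final merged array: [2, 4, 4, 9, 14, 15]
Total comparisons: 4

The merged array is [2, 4, 4, 9, 14, 15], requiring 4 comparisons. The merge step runs in O(n) time where n is the total number of elements.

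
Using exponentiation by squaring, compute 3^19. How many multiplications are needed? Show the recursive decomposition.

Computing 3^19 by squaring (build up from 3^1; each line after the first costs one multiplication):

3^1 = 3
3^2 = (3^1)^2 = 3^2 = 9
3^4 = (3^2)^2 = 9^2 = 81
3^8 = (3^4)^2 = 81^2 = 6561
3^9 = 3 * 3^8 = 3 * 6561 = 19683
3^18 = (3^9)^2 = 19683^2 = 387420489
3^19 = 3 * 3^18 = 3 * 387420489 = 1162261467

Result: 1162261467
Multiplications needed: 6 (6 lines after 3^1)

3^19 = 1162261467. Using exponentiation by squaring, this requires 6 multiplications. The key idea: if the exponent is even, square the half-power; if odd, multiply by the base once.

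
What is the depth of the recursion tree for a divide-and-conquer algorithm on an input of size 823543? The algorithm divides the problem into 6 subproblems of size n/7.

For divide and conquer with division factor 7:

Problem sizes at each level:
Level 0: 823543
Level 1: 117649
Level 2: 16807
Level 3: 2401
Level 4: 343
Level 5: 49
Level 6: 7
Level 7: 1

The root is level 0 and the size-1 base case is level 7 (the tree spans levels 0 through 7, i.e. 8 levels counting the root), so the depth is the number of divisions: log_7(823543) = 7

The recursion tree depth is log_7(823543) = 7. At each level, the problem size is divided by 7, so it takes 7 divisions to reduce to a base case of size 1. The algorithm makes 6 recursive calls at each level.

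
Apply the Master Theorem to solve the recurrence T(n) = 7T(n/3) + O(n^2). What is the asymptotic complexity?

Master Theorem for T(n) = 7T(n/3) + O(n^2):

a = 7, b = 3, c = 2
log_b(a) = log_3(7) = 1.7712

Case 3: c = 2 > log_3(7) = 1.7712
T(n) = O(n^2) = O(n^2)

For T(n) = 7T(n/3) + O(n^2): log_3(7) = 1.7712. This is Case 3 of the Master Theorem (c > log_b(a), work dominated by root), giving O(n^2).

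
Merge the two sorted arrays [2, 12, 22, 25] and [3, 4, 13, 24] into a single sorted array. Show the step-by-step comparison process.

Merging process:

Compare 2 vs 3: take 2 from left. Merged: [2]
Compare 12 vs 3: take 3 from right. Merged: [2, 3]
Compare 12 vs 4: take 4 from right. Merged: [2, 3, 4]
Compare 12 vs 13: take 12 from left. Merged: [2, 3, 4, 12]
Compare 22 vs 13: take 13 from right. Merged: [2, 3, 4, 12, 13]
Compare 22 vs 24: take 22 from left. Merged: [2, 3, 4, 12, 13, 22]
Compare 25 vs 24: take 24 from right. Merged: [2, 3, 4, 12, 13, 22, 24]
Append remaining from left: [25]. Merged: [2, 3, 4, 12, 13, 22, 24, 25]

Final merged array: [2, 3, 4, 12, 13, 22, 24, 25]
Total comparisons: 7

The merged array is [2, 3, 4, 12, 13, 22, 24, 25], requiring 7 comparisons. The merge step runs in O(n) time where n is the total number of elements.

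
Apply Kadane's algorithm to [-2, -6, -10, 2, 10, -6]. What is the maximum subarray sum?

Using Kadane's algorithm on [-2, -6, -10, 2, 10, -6]:

Scanning through the array:
Position 1 (value -6): max_ending_here = -6, max_so_far = -2
Position 2 (value -10): max_ending_here = -10, max_so_far = -2
Position 3 (value 2): max_ending_here = 2, max_so_far = 2
Position 4 (value 10): max_ending_here = 12, max_so_far = 12
Position 5 (value -6): max_ending_here = 6, max_so_far = 12

Maximum subarray: [2, 10]
Maximum sum: 12

The maximum subarray is [2, 10] with sum 12. This subarray runs from index 3 to index 4.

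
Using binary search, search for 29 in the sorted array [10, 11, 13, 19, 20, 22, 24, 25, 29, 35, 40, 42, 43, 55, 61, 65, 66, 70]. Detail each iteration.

Binary search for 29 in [10, 11, 13, 19, 20, 22, 24, 25, 29, 35, 40, 42, 43, 55, 61, 65, 66, 70]:

lo=0, hi=17, mid=8, arr[mid]=29 -> Found target at index 8!

Binary search finds 29 at index 8 after 1 comparisons. The search repeatedly halves the search space by comparing with the middle element.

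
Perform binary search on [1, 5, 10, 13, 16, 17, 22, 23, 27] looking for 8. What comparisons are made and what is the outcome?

Binary search for 8 in [1, 5, 10, 13, 16, 17, 22, 23, 27]:

lo=0, hi=8, mid=4, arr[mid]=16 -> 16 > 8, search left half
lo=0, hi=3, mid=1, arr[mid]=5 -> 5 < 8, search right half
lo=2, hi=3, mid=2, arr[mid]=10 -> 10 > 8, search left half
lo=2 > hi=1, target 8 not found

Binary search determines that 8 is not in the array after 3 comparisons. The search space was exhausted without finding the target.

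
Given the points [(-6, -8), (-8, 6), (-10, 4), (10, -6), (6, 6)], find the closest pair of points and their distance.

Computing all pairwise distances among 5 points:

d((-6, -8), (-8, 6)) = 14.1421
d((-6, -8), (-10, 4)) = 12.6491
d((-6, -8), (10, -6)) = 16.1245
d((-6, -8), (6, 6)) = 18.4391
d((-8, 6), (-10, 4)) = 2.8284 <-- minimum
d((-8, 6), (10, -6)) = 21.6333
d((-8, 6), (6, 6)) = 14.0
d((-10, 4), (10, -6)) = 22.3607
d((-10, 4), (6, 6)) = 16.1245
d((10, -6), (6, 6)) = 12.6491

Closest pair: (-8, 6) and (-10, 4) with distance 2.8284

The closest pair is (-8, 6) and (-10, 4) with Euclidean distance 2.8284. For 5 points, brute-force pairwise comparison is shown above. For large n, the divide-and-conquer algorithm (sort by x, recurse on halves, check the dividing strip) achieves O(n log n).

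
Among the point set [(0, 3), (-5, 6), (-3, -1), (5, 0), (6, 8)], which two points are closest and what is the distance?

Computing all pairwise distances among 5 points:

d((0, 3), (-5, 6)) = 5.831
d((0, 3), (-3, -1)) = 5.0 <-- minimum
d((0, 3), (5, 0)) = 5.831
d((0, 3), (6, 8)) = 7.8102
d((-5, 6), (-3, -1)) = 7.2801
d((-5, 6), (5, 0)) = 11.6619
d((-5, 6), (6, 8)) = 11.1803
d((-3, -1), (5, 0)) = 8.0623
d((-3, -1), (6, 8)) = 12.7279
d((5, 0), (6, 8)) = 8.0623

Closest pair: (0, 3) and (-3, -1) with distance 5.0

The closest pair is (0, 3) and (-3, -1) with Euclidean distance 5.0. For 5 points, brute-force pairwise comparison is shown above. For large n, the divide-and-conquer algorithm (sort by x, recurse on halves, check the dividing strip) achieves O(n log n).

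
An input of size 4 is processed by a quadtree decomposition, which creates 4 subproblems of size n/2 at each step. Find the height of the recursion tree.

For divide and conquer with division factor 2:

Problem sizes at each level:
Level 0: 4
Level 1: 2
Level 2: 1

The root is level 0 and the size-1 base case is level 2 (the tree spans levels 0 through 2, i.e. 3 levels counting the root), so the depth is the number of divisions: log_2(4) = 2

The recursion tree depth is log_2(4) = 2. At each level, the problem size is divided by 2, so it takes 2 divisions to reduce to a base case of size 1. The algorithm makes 4 recursive calls at each level.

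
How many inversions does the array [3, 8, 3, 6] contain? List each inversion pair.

Finding inversions in [3, 8, 3, 6]:

(1, 2): arr[1]=8 > arr[2]=3
(1, 3): arr[1]=8 > arr[3]=6

Total inversions: 2

The array has 2 inversion(s): (1,2), (1,3). Each pair (i,j) satisfies i < j and arr[i] > arr[j].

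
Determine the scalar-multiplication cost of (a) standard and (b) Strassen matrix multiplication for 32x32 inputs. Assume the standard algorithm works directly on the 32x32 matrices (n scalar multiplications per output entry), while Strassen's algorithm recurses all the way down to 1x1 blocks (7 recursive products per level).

Matrix multiplication for 32x32 matrices:

Standard algorithm: 32^3 = 32768 multiplications
Strassen's algorithm: 7^(log2(32)) = 7^5 = 16807 multiplications
Savings: 32768 - 16807 = 15961 multiplications

Standard: 32768 multiplications (32^3). Strassen: 16807 multiplications (7^5). Strassen reduces 8 recursive multiplications to 7 at each level.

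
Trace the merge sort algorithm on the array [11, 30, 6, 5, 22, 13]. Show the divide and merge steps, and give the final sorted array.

Merge sort trace:

Split: [11, 30, 6, 5, 22, 13] -> [11, 30, 6] and [5, 22, 13]
  Split: [11, 30, 6] -> [11] and [30, 6]
    Split: [30, 6] -> [30] and [6]
    Merge: [30] + [6] -> [6, 30]
  Merge: [11] + [6, 30] -> [6, 11, 30]
  Split: [5, 22, 13] -> [5] and [22, 13]
    Split: [22, 13] -> [22] and [13]
    Merge: [22] + [13] -> [13, 22]
  Merge: [5] + [13, 22] -> [5, 13, 22]
Merge: [6, 11, 30] + [5, 13, 22] -> [5, 6, 11, 13, 22, 30]

Final sorted array: [5, 6, 11, 13, 22, 30]

The merge sort proceeds by recursively splitting the array and merging sorted halves.
After all merges, the sorted array is [5, 6, 11, 13, 22, 30].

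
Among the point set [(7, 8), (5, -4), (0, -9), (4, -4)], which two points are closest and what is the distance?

Computing all pairwise distances among 4 points:

d((7, 8), (5, -4)) = 12.1655
d((7, 8), (0, -9)) = 18.3848
d((7, 8), (4, -4)) = 12.3693
d((5, -4), (0, -9)) = 7.0711
d((5, -4), (4, -4)) = 1.0 <-- minimum
d((0, -9), (4, -4)) = 6.4031

Closest pair: (5, -4) and (4, -4) with distance 1.0

The closest pair is (5, -4) and (4, -4) with Euclidean distance 1.0. For 4 points, brute-force pairwise comparison is shown above. For large n, the divide-and-conquer algorithm (sort by x, recurse on halves, check the dividing strip) achieves O(n log n).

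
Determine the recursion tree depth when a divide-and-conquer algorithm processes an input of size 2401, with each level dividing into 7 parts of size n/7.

For divide and conquer with division factor 7:

Problem sizes at each level:
Level 0: 2401
Level 1: 343
Level 2: 49
Level 3: 7
Level 4: 1

The root is level 0 and the size-1 base case is level 4 (the tree spans levels 0 through 4, i.e. 5 levels counting the root), so the depth is the number of divisions: log_7(2401) = 4

The recursion tree depth is log_7(2401) = 4. At each level, the problem size is divided by 7, so it takes 4 divisions to reduce to a base case of size 1. The algorithm makes 7 recursive calls at each level.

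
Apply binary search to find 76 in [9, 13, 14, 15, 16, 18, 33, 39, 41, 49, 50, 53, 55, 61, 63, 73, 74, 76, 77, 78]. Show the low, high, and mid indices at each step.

Binary search for 76 in [9, 13, 14, 15, 16, 18, 33, 39, 41, 49, 50, 53, 55, 61, 63, 73, 74, 76, 77, 78]:

lo=0, hi=19, mid=9, arr[mid]=49 -> 49 < 76, search right half
lo=10, hi=19, mid=14, arr[mid]=63 -> 63 < 76, search right half
lo=15, hi=19, mid=17, arr[mid]=76 -> Found target at index 17!

Binary search finds 76 at index 17 after 3 comparisons. The search repeatedly halves the search space by comparing with the middle element.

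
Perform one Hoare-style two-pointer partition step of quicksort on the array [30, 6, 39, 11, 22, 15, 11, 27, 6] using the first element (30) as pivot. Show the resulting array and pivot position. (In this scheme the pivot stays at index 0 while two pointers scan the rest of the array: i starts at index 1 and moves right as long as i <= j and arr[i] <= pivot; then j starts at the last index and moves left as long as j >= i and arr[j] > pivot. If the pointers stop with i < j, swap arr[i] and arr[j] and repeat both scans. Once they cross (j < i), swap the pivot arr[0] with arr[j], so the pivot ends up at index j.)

Hoare-style two-pointer partition with pivot = 30:

Initial array: [30, 6, 39, 11, 22, 15, 11, 27, 6]

Pointers start at i = 1, j = 8.
i stops at index 2 (arr[2]=39 > 30), j stops at index 8 (arr[8]=6 <= 30): swap arr[2] and arr[8], array becomes [30, 6, 6, 11, 22, 15, 11, 27, 39]
i ends at 8, j ends at 7: the pointers have crossed (j < i), so scanning stops.

Swap pivot arr[0] with arr[7] to place pivot at position 7: [27, 6, 6, 11, 22, 15, 11, 30, 39]
Pivot position: 7

After partitioning with pivot 30, the array becomes [27, 6, 6, 11, 22, 15, 11, 30, 39]. The pivot is placed at index 7. All elements to the left of the pivot are <= 30, and all elements to the right are > 30.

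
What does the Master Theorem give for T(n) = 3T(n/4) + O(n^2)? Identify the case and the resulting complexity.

Master Theorem for T(n) = 3T(n/4) + O(n^2):

a = 3, b = 4, c = 2
log_b(a) = log_4(3) = 0.7925

Case 3: c = 2 > log_4(3) = 0.7925
T(n) = O(n^2) = O(n^2)

For T(n) = 3T(n/4) + O(n^2): log_4(3) = 0.7925. This is Case 3 of the Master Theorem (c > log_b(a), work dominated by root), giving O(n^2).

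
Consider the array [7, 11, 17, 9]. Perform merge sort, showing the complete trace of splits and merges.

Merge sort trace:

Split: [7, 11, 17, 9] -> [7, 11] and [17, 9]
  Split: [7, 11] -> [7] and [11]
  Merge: [7] + [11] -> [7, 11]
  Split: [17, 9] -> [17] and [9]
  Merge: [17] + [9] -> [9, 17]
Merge: [7, 11] + [9, 17] -> [7, 9, 11, 17]

Final sorted array: [7, 9, 11, 17]

The merge sort proceeds by recursively splitting the array and merging sorted halves.
After all merges, the sorted array is [7, 9, 11, 17].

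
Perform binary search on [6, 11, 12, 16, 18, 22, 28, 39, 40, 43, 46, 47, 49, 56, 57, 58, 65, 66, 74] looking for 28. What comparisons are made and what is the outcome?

Binary search for 28 in [6, 11, 12, 16, 18, 22, 28, 39, 40, 43, 46, 47, 49, 56, 57, 58, 65, 66, 74]:

lo=0, hi=18, mid=9, arr[mid]=43 -> 43 > 28, search left half
lo=0, hi=8, mid=4, arr[mid]=18 -> 18 < 28, search right half
lo=5, hi=8, mid=6, arr[mid]=28 -> Found target at index 6!

Binary search finds 28 at index 6 after 3 comparisons. The search repeatedly halves the search space by comparing with the middle element.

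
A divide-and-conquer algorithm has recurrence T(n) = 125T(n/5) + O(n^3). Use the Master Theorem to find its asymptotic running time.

Master Theorem for T(n) = 125T(n/5) + O(n^3):

a = 125, b = 5, c = 3
log_b(a) = log_5(125) = 3.0000

Case 2: c = 3 = log_5(125) = 3.0000
T(n) = O(n^3 log n) = O(n^3 log n)

For T(n) = 125T(n/5) + O(n^3): log_5(125) = 3.0000. This is Case 2 of the Master Theorem (c = log_b(a), equal work at all levels), giving O(n^3 log n).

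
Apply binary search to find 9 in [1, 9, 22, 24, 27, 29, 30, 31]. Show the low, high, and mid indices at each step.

Binary search for 9 in [1, 9, 22, 24, 27, 29, 30, 31]:

lo=0, hi=7, mid=3, arr[mid]=24 -> 24 > 9, search left half
lo=0, hi=2, mid=1, arr[mid]=9 -> Found target at index 1!

Binary search finds 9 at index 1 after 2 comparisons. The search repeatedly halves the search space by comparing with the middle element.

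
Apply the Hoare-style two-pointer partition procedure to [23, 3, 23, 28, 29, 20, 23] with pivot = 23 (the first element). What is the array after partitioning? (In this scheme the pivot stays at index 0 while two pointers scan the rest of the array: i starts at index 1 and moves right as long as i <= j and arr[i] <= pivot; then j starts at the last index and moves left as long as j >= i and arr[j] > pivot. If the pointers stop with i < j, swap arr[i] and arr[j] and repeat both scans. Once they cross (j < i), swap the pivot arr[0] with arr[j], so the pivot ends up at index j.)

Hoare-style two-pointer partition with pivot = 23:

Initial array: [23, 3, 23, 28, 29, 20, 23]

Pointers start at i = 1, j = 6.
i stops at index 3 (arr[3]=28 > 23), j stops at index 6 (arr[6]=23 <= 23): swap arr[3] and arr[6], array becomes [23, 3, 23, 23, 29, 20, 28]
i stops at index 4 (arr[4]=29 > 23), j stops at index 5 (arr[5]=20 <= 23): swap arr[4] and arr[5], array becomes [23, 3, 23, 23, 20, 29, 28]
i ends at 5, j ends at 4: the pointers have crossed (j < i), so scanning stops.

Swap pivot arr[0] with arr[4] to place pivot at position 4: [20, 3, 23, 23, 23, 29, 28]
Pivot position: 4

After partitioning with pivot 23, the array becomes [20, 3, 23, 23, 23, 29, 28]. The pivot is placed at index 4. All elements to the left of the pivot are <= 23, and all elements to the right are > 23.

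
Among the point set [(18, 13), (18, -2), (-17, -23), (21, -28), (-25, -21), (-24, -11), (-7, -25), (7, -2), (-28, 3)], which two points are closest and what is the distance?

Computing all pairwise distances among 9 points:

d((18, 13), (18, -2)) = 15.0
d((18, 13), (-17, -23)) = 50.2096
d((18, 13), (21, -28)) = 41.1096
d((18, 13), (-25, -21)) = 54.8179
d((18, 13), (-24, -11)) = 48.3735
d((18, 13), (-7, -25)) = 45.4863
d((18, 13), (7, -2)) = 18.6011
d((18, 13), (-28, 3)) = 47.0744
d((18, -2), (-17, -23)) = 40.8167
d((18, -2), (21, -28)) = 26.1725
d((18, -2), (-25, -21)) = 47.0106
d((18, -2), (-24, -11)) = 42.9535
d((18, -2), (-7, -25)) = 33.9706
d((18, -2), (7, -2)) = 11.0
d((18, -2), (-28, 3)) = 46.2709
d((-17, -23), (21, -28)) = 38.3275
d((-17, -23), (-25, -21)) = 8.2462 <-- minimum
d((-17, -23), (-24, -11)) = 13.8924
d((-17, -23), (-7, -25)) = 10.198
d((-17, -23), (7, -2)) = 31.8904
d((-17, -23), (-28, 3)) = 28.2312
d((21, -28), (-25, -21)) = 46.5296
d((21, -28), (-24, -11)) = 48.1041
d((21, -28), (-7, -25)) = 28.1603
d((21, -28), (7, -2)) = 29.5296
d((21, -28), (-28, 3)) = 57.9828
d((-25, -21), (-24, -11)) = 10.0499
d((-25, -21), (-7, -25)) = 18.4391
d((-25, -21), (7, -2)) = 37.2156
d((-25, -21), (-28, 3)) = 24.1868
d((-24, -11), (-7, -25)) = 22.0227
d((-24, -11), (7, -2)) = 32.28
d((-24, -11), (-28, 3)) = 14.5602
d((-7, -25), (7, -2)) = 26.9258
d((-7, -25), (-28, 3)) = 35.0
d((7, -2), (-28, 3)) = 35.3553

Closest pair: (-17, -23) and (-25, -21) with distance 8.2462

The closest pair is (-17, -23) and (-25, -21) with Euclidean distance 8.2462. For 9 points, brute-force pairwise comparison is shown above. For large n, the divide-and-conquer algorithm (sort by x, recurse on halves, check the dividing strip) achieves O(n log n).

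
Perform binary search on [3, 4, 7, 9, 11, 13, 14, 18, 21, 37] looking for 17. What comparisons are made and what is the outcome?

Binary search for 17 in [3, 4, 7, 9, 11, 13, 14, 18, 21, 37]:

lo=0, hi=9, mid=4, arr[mid]=11 -> 11 < 17, search right half
lo=5, hi=9, mid=7, arr[mid]=18 -> 18 > 17, search left half
lo=5, hi=6, mid=5, arr[mid]=13 -> 13 < 17, search right half
lo=6, hi=6, mid=6, arr[mid]=14 -> 14 < 17, search right half
lo=7 > hi=6, target 17 not found

Binary search determines that 17 is not in the array after 4 comparisons. The search space was exhausted without finding the target.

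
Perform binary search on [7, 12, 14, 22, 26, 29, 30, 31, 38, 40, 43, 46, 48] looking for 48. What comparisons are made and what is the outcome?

Binary search for 48 in [7, 12, 14, 22, 26, 29, 30, 31, 38, 40, 43, 46, 48]:

lo=0, hi=12, mid=6, arr[mid]=30 -> 30 < 48, search right half
lo=7, hi=12, mid=9, arr[mid]=40 -> 40 < 48, search right half
lo=10, hi=12, mid=11, arr[mid]=46 -> 46 < 48, search right half
lo=12, hi=12, mid=12, arr[mid]=48 -> Found target at index 12!

Binary search finds 48 at index 12 after 4 comparisons. The search repeatedly halves the search space by comparing with the middle element.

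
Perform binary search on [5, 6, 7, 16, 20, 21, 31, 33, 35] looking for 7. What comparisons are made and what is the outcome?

Binary search for 7 in [5, 6, 7, 16, 20, 21, 31, 33, 35]:

lo=0, hi=8, mid=4, arr[mid]=20 -> 20 > 7, search left half
lo=0, hi=3, mid=1, arr[mid]=6 -> 6 < 7, search right half
lo=2, hi=3, mid=2, arr[mid]=7 -> Found target at index 2!

Binary search finds 7 at index 2 after 3 comparisons. The search repeatedly halves the search space by comparing with the middle element.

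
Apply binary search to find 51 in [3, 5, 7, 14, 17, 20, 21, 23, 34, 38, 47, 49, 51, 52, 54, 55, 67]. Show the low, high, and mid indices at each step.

Binary search for 51 in [3, 5, 7, 14, 17, 20, 21, 23, 34, 38, 47, 49, 51, 52, 54, 55, 67]:

lo=0, hi=16, mid=8, arr[mid]=34 -> 34 < 51, search right half
lo=9, hi=16, mid=12, arr[mid]=51 -> Found target at index 12!

Binary search finds 51 at index 12 after 2 comparisons. The search repeatedly halves the search space by comparing with the middle element.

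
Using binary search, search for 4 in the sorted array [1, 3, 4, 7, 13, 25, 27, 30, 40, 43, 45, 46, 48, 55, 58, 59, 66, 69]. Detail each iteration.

Binary search for 4 in [1, 3, 4, 7, 13, 25, 27, 30, 40, 43, 45, 46, 48, 55, 58, 59, 66, 69]:

lo=0, hi=17, mid=8, arr[mid]=40 -> 40 > 4, search left half
lo=0, hi=7, mid=3, arr[mid]=7 -> 7 > 4, search left half
lo=0, hi=2, mid=1, arr[mid]=3 -> 3 < 4, search right half
lo=2, hi=2, mid=2, arr[mid]=4 -> Found target at index 2!

Binary search finds 4 at index 2 after 4 comparisons. The search repeatedly halves the search space by comparing with the middle element.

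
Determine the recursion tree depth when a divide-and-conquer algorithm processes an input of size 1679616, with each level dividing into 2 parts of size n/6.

For divide and conquer with division factor 6:

Problem sizes at each level:
Level 0: 1679616
Level 1: 279936
Level 2: 46656
Level 3: 7776
Level 4: 1296
Level 5: 216
Level 6: 36
Level 7: 6
Level 8: 1

The root is level 0 and the size-1 base case is level 8 (the tree spans levels 0 through 8, i.e. 9 levels counting the root), so the depth is the number of divisions: log_6(1679616) = 8

The recursion tree depth is log_6(1679616) = 8. At each level, the problem size is divided by 6, so it takes 8 divisions to reduce to a base case of size 1. The algorithm makes 2 recursive calls at each level.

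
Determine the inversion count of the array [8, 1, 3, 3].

Finding inversions in [8, 1, 3, 3]:

(0, 1): arr[0]=8 > arr[1]=1
(0, 2): arr[0]=8 > arr[2]=3
(0, 3): arr[0]=8 > arr[3]=3

Total inversions: 3

The array has 3 inversion(s): (0,1), (0,2), (0,3). Each pair (i,j) satisfies i < j and arr[i] > arr[j].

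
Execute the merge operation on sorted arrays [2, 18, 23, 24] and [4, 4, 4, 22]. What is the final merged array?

Merging process:

Compare 2 vs 4: take 2 from left. Merged: [2]
Compare 18 vs 4: take 4 from right. Merged: [2, 4]
Compare 18 vs 4: take 4 from right. Merged: [2, 4, 4]
Compare 18 vs 4: take 4 from right. Merged: [2, 4, 4, 4]
Compare 18 vs 22: take 18 from left. Merged: [2, 4, 4, 4, 18]
Compare 23 vs 22: take 22 from right. Merged: [2, 4, 4, 4, 18, 22]
Append remaining from left: [23, 24]. Merged: [2, 4, 4, 4, 18, 22, 23, 24]

Final merged array: [2, 4, 4, 4, 18, 22, 23, 24]
Total comparisons: 6

The merged array is [2, 4, 4, 4, 18, 22, 23, 24], requiring 6 comparisons. The merge step runs in O(n) time where n is the total number of elements.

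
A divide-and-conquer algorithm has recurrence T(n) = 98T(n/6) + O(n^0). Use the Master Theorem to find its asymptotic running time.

Master Theorem for T(n) = 98T(n/6) + O(n^0):

a = 98, b = 6, c = 0
log_b(a) = log_6(98) = 2.5589

Case 1: c = 0 < log_6(98) = 2.5589
T(n) = O(n^(log_6 98))

For T(n) = 98T(n/6) + O(n^0): log_6(98) = 2.5589. This is Case 1 of the Master Theorem (c < log_b(a), work dominated by leaves), giving O(n^(log_6 98)).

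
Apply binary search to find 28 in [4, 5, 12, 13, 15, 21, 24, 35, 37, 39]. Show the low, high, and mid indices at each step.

Binary search for 28 in [4, 5, 12, 13, 15, 21, 24, 35, 37, 39]:

lo=0, hi=9, mid=4, arr[mid]=15 -> 15 < 28, search right half
lo=5, hi=9, mid=7, arr[mid]=35 -> 35 > 28, search left half
lo=5, hi=6, mid=5, arr[mid]=21 -> 21 < 28, search right half
lo=6, hi=6, mid=6, arr[mid]=24 -> 24 < 28, search right half
lo=7 > hi=6, target 28 not found

Binary search determines that 28 is not in the array after 4 comparisons. The search space was exhausted without finding the target.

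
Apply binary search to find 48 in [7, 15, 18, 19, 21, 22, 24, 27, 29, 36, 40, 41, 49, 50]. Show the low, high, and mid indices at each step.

Binary search for 48 in [7, 15, 18, 19, 21, 22, 24, 27, 29, 36, 40, 41, 49, 50]:

lo=0, hi=13, mid=6, arr[mid]=24 -> 24 < 48, search right half
lo=7, hi=13, mid=10, arr[mid]=40 -> 40 < 48, search right half
lo=11, hi=13, mid=12, arr[mid]=49 -> 49 > 48, search left half
lo=11, hi=11, mid=11, arr[mid]=41 -> 41 < 48, search right half
lo=12 > hi=11, target 48 not found

Binary search determines that 48 is not in the array after 4 comparisons. The search space was exhausted without finding the target.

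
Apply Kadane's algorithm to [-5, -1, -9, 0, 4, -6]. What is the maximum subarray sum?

Using Kadane's algorithm on [-5, -1, -9, 0, 4, -6]:

Scanning through the array:
Position 1 (value -1): max_ending_here = -1, max_so_far = -1
Position 2 (value -9): max_ending_here = -9, max_so_far = -1
Position 3 (value 0): max_ending_here = 0, max_so_far = 0
Position 4 (value 4): max_ending_here = 4, max_so_far = 4
Position 5 (value -6): max_ending_here = -2, max_so_far = 4

Maximum subarray: [0, 4]
Maximum sum: 4

The maximum subarray is [0, 4] with sum 4. This subarray runs from index 3 to index 4.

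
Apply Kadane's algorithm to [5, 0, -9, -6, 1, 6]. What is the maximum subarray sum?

Using Kadane's algorithm on [5, 0, -9, -6, 1, 6]:

Scanning through the array:
Position 1 (value 0): max_ending_here = 5, max_so_far = 5
Position 2 (value -9): max_ending_here = -4, max_so_far = 5
Position 3 (value -6): max_ending_here = -6, max_so_far = 5
Position 4 (value 1): max_ending_here = 1, max_so_far = 5
Position 5 (value 6): max_ending_here = 7, max_so_far = 7

Maximum subarray: [1, 6]
Maximum sum: 7

The maximum subarray is [1, 6] with sum 7. This subarray runs from index 4 to index 5.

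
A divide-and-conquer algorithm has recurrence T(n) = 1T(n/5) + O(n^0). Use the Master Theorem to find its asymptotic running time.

Master Theorem for T(n) = 1T(n/5) + O(n^0):

a = 1, b = 5, c = 0
log_b(a) = log_5(1) = 0.0000

Case 2: c = 0 = log_5(1) = 0.0000
T(n) = O(n^0 log n) = O(log n)

For T(n) = 1T(n/5) + O(n^0): log_5(1) = 0.0000. This is Case 2 of the Master Theorem (c = log_b(a), equal work at all levels), giving O(log n).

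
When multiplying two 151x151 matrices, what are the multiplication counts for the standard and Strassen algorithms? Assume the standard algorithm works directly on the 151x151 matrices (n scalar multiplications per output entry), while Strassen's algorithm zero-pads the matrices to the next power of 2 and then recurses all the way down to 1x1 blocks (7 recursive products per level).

Matrix multiplication for 151x151 matrices:

Strassen's algorithm requires power-of-2 dimensions. Pad 151x151 to 256x256 (next power of 2).

Standard algorithm: 151^3 = 3442951 multiplications
Strassen's algorithm: 7^(log2(256)) = 7^8 = 5764801 multiplications
Difference: 3442951 - 5764801 = -2321850 (Strassen uses MORE here due to padding overhead — for small or just-over-power-of-2 n, padding can outweigh the per-level savings)

Standard: 3442951 multiplications (151^3). Strassen: 5764801 multiplications (7^8, after padding to 256x256). Strassen reduces 8 recursive multiplications to 7 at each level.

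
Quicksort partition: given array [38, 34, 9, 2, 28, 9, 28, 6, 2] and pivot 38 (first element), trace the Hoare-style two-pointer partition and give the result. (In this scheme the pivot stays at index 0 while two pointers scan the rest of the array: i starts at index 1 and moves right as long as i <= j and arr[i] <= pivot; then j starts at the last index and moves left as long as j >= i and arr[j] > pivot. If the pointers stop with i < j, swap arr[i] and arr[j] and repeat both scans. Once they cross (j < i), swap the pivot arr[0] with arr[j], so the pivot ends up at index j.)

Hoare-style two-pointer partition with pivot = 38:

Initial array: [38, 34, 9, 2, 28, 9, 28, 6, 2]

Pointers start at i = 1, j = 8.
i ends at 9, j ends at 8: the pointers have crossed (j < i), so scanning stops.

Swap pivot arr[0] with arr[8] to place pivot at position 8: [2, 34, 9, 2, 28, 9, 28, 6, 38]
Pivot position: 8

After partitioning with pivot 38, the array becomes [2, 34, 9, 2, 28, 9, 28, 6, 38]. The pivot is placed at index 8. All elements to the left of the pivot are <= 38, and all elements to the right are > 38.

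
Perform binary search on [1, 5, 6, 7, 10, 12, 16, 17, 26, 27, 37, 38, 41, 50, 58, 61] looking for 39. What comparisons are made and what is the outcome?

Binary search for 39 in [1, 5, 6, 7, 10, 12, 16, 17, 26, 27, 37, 38, 41, 50, 58, 61]:

lo=0, hi=15, mid=7, arr[mid]=17 -> 17 < 39, search right half
lo=8, hi=15, mid=11, arr[mid]=38 -> 38 < 39, search right half
lo=12, hi=15, mid=13, arr[mid]=50 -> 50 > 39, search left half
lo=12, hi=12, mid=12, arr[mid]=41 -> 41 > 39, search left half
lo=12 > hi=11, target 39 not found

Binary search determines that 39 is not in the array after 4 comparisons. The search space was exhausted without finding the target.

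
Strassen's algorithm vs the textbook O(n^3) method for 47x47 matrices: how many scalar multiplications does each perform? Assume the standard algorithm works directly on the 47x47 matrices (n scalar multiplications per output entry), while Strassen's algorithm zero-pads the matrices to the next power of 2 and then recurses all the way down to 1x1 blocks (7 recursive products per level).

Matrix multiplication for 47x47 matrices:

Strassen's algorithm requires power-of-2 dimensions. Pad 47x47 to 64x64 (next power of 2).

Standard algorithm: 47^3 = 103823 multiplications
Strassen's algorithm: 7^(log2(64)) = 7^6 = 117649 multiplications
Difference: 103823 - 117649 = -13826 (Strassen uses MORE here due to padding overhead — for small or just-over-power-of-2 n, padding can outweigh the per-level savings)

Standard: 103823 multiplications (47^3). Strassen: 117649 multiplications (7^6, after padding to 64x64). Strassen reduces 8 recursive multiplications to 7 at each level.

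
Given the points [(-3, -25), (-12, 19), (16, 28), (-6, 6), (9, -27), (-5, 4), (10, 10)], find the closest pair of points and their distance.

Computing all pairwise distances among 7 points:

d((-3, -25), (-12, 19)) = 44.911
d((-3, -25), (16, 28)) = 56.3028
d((-3, -25), (-6, 6)) = 31.1448
d((-3, -25), (9, -27)) = 12.1655
d((-3, -25), (-5, 4)) = 29.0689
d((-3, -25), (10, 10)) = 37.3363
d((-12, 19), (16, 28)) = 29.4109
d((-12, 19), (-6, 6)) = 14.3178
d((-12, 19), (9, -27)) = 50.5668
d((-12, 19), (-5, 4)) = 16.5529
d((-12, 19), (10, 10)) = 23.7697
d((16, 28), (-6, 6)) = 31.1127
d((16, 28), (9, -27)) = 55.4437
d((16, 28), (-5, 4)) = 31.8904
d((16, 28), (10, 10)) = 18.9737
d((-6, 6), (9, -27)) = 36.2491
d((-6, 6), (-5, 4)) = 2.2361 <-- minimum
d((-6, 6), (10, 10)) = 16.4924
d((9, -27), (-5, 4)) = 34.0147
d((9, -27), (10, 10)) = 37.0135
d((-5, 4), (10, 10)) = 16.1555

Closest pair: (-6, 6) and (-5, 4) with distance 2.2361

The closest pair is (-6, 6) and (-5, 4) with Euclidean distance 2.2361. For 7 points, brute-force pairwise comparison is shown above. For large n, the divide-and-conquer algorithm (sort by x, recurse on halves, check the dividing strip) achieves O(n log n).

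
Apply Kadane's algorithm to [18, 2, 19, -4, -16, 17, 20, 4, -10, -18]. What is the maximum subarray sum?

Using Kadane's algorithm on [18, 2, 19, -4, -16, 17, 20, 4, -10, -18]:

Scanning through the array:
Position 1 (value 2): max_ending_here = 20, max_so_far = 20
Position 2 (value 19): max_ending_here = 39, max_so_far = 39
Position 3 (value -4): max_ending_here = 35, max_so_far = 39
Position 4 (value -16): max_ending_here = 19, max_so_far = 39
Position 5 (value 17): max_ending_here = 36, max_so_far = 39
Position 6 (value 20): max_ending_here = 56, max_so_far = 56
Position 7 (value 4): max_ending_here = 60, max_so_far = 60
Position 8 (value -10): max_ending_here = 50, max_so_far = 60
Position 9 (value -18): max_ending_here = 32, max_so_far = 60

Maximum subarray: [18, 2, 19, -4, -16, 17, 20, 4]
Maximum sum: 60

The maximum subarray is [18, 2, 19, -4, -16, 17, 20, 4] with sum 60. This subarray runs from index 0 to index 7.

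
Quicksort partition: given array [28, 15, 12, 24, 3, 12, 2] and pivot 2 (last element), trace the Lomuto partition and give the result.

Lomuto partition with pivot = 2:

Initial array: [28, 15, 12, 24, 3, 12, 2]

arr[0]=28 > 2: no swap
arr[1]=15 > 2: no swap
arr[2]=12 > 2: no swap
arr[3]=24 > 2: no swap
arr[4]=3 > 2: no swap
arr[5]=12 > 2: no swap

Place pivot at position 0: [2, 15, 12, 24, 3, 12, 28]
Pivot position: 0

After partitioning with pivot 2, the array becomes [2, 15, 12, 24, 3, 12, 28]. The pivot is placed at index 0. All elements to the left of the pivot are <= 2, and all elements to the right are > 2.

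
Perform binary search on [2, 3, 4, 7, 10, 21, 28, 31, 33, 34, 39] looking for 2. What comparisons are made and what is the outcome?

Binary search for 2 in [2, 3, 4, 7, 10, 21, 28, 31, 33, 34, 39]:

lo=0, hi=10, mid=5, arr[mid]=21 -> 21 > 2, search left half
lo=0, hi=4, mid=2, arr[mid]=4 -> 4 > 2, search left half
lo=0, hi=1, mid=0, arr[mid]=2 -> Found target at index 0!

Binary search finds 2 at index 0 after 3 comparisons. The search repeatedly halves the search space by comparing with the middle element.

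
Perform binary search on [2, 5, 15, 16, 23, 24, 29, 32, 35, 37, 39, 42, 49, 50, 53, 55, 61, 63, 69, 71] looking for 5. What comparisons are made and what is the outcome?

Binary search for 5 in [2, 5, 15, 16, 23, 24, 29, 32, 35, 37, 39, 42, 49, 50, 53, 55, 61, 63, 69, 71]:

lo=0, hi=19, mid=9, arr[mid]=37 -> 37 > 5, search left half
lo=0, hi=8, mid=4, arr[mid]=23 -> 23 > 5, search left half
lo=0, hi=3, mid=1, arr[mid]=5 -> Found target at index 1!

Binary search finds 5 at index 1 after 3 comparisons. The search repeatedly halves the search space by comparing with the middle element.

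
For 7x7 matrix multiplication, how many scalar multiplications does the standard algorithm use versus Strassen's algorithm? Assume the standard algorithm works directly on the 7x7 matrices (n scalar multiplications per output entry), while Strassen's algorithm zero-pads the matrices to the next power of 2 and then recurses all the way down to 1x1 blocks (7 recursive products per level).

Matrix multiplication for 7x7 matrices:

Strassen's algorithm requires power-of-2 dimensions. Pad 7x7 to 8x8 (next power of 2).

Standard algorithm: 7^3 = 343 multiplications
Strassen's algorithm: 7^(log2(8)) = 7^3 = 343 multiplications
Savings: 343 - 343 = 0 multiplications

Standard: 343 multiplications (7^3). Strassen: 343 multiplications (7^3, after padding to 8x8). Strassen reduces 8 recursive multiplications to 7 at each level.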